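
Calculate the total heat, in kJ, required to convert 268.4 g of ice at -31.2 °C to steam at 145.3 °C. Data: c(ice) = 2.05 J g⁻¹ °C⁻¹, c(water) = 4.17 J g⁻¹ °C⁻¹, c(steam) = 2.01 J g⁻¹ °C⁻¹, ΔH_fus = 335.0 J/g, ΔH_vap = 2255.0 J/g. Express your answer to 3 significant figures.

q = 849 kJ

q1 (heat ice -31.2→0.0 °C): 268.4 × 2.05 × 31.2 = 17167 J
q2 (melt at 0 °C): 268.4 × 335.0 = 89914 J
q3 (heat water 0.0→100.0 °C): 268.4 × 4.17 × 100.0 = 111923 J
q4 (vaporize at 100 °C): 268.4 × 2255.0 = 605242 J
q5 (heat steam 100.0→145.3 °C): 268.4 × 2.01 × 45.3 = 24439 J
Total: 17167 + 89914 + 111923 + 605242 + 24439 = 848685 J = 849 kJ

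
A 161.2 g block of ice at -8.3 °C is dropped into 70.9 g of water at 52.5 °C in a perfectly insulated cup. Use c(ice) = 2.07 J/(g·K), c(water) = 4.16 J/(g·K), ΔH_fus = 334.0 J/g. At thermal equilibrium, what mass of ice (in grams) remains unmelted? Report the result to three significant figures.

m_ice remaining = 123 g

Heat to warm all ice to 0 °C: 161.2×2.07×8.3 = 2769.6 J
Heat released by water cooling to 0 °C: 70.9×4.16×52.5 = 15485 J
15485 J < 2769.6 + 161.2×334.0 = 56610.4 J, so not all ice melts; final T = 0 °C.
Heat left for melting: 15485 − 2769.6 = 12715.4 J
Mass melted = 12715.4 / 334.0 = 38.07 g
Ice remaining = 161.2 − 38.07 = 123.13 g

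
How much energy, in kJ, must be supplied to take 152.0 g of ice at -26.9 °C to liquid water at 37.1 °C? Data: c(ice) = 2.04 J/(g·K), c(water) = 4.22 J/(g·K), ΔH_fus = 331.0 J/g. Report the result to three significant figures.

q1 (heat ice -26.9→0.0 °C): 152.0 × 2.04 × 26.9 = 8341 J
q2 (melt at 0 °C): 152.0 × 331.0 = 50312 J
q3 (heat water 0.0→37.1 °C): 152.0 × 4.22 × 37.1 = 23797 J
Total: 8341 + 50312 + 23797 = 82450 J = 82.5 kJ

q = 82.5 kJ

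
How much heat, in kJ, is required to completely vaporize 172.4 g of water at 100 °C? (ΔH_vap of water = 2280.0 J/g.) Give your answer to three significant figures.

q = m × ΔH_vap = 172.4 × 2280.0 = 393100 J = 393 kJ

q = 393 kJ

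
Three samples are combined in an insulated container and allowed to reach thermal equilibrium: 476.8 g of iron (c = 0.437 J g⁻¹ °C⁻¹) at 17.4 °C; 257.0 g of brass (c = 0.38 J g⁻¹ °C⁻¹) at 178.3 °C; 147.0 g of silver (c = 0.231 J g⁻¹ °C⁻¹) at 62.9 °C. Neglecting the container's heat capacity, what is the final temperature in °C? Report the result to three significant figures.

T_f = 68.2 °C

Σ mᵢcᵢ(T − Tᵢ) = 0  ⇒  T = Σ mᵢcᵢTᵢ / Σ mᵢcᵢ
Σ mᵢcᵢ = 476.8×0.437 + 257.0×0.38 + 147.0×0.231 = 339.9786
Σ mᵢcᵢTᵢ = 208.3616×17.4 + 97.66×178.3 + 33.957×62.9 = 23174
T = 23174 / 339.9786 = 68.16 °C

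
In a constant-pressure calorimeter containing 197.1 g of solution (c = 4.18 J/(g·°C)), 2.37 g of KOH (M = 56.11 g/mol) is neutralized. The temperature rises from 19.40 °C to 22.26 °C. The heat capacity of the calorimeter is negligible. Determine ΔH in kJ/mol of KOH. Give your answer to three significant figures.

|ΔT| = |22.26 − 19.40| = 2.86 °C
|q_surr| = (197.1 × 4.18) × 2.86 = 823.878 × 2.86 = 2356 J
n(KOH) = 2.37 / 56.11 = 0.04224 mol
Temperature rose, so q_rxn = −|q_surr| = -2.356 kJ
ΔH = q_rxn / n = -55.78 kJ/mol

ΔH = -55.8 kJ/mol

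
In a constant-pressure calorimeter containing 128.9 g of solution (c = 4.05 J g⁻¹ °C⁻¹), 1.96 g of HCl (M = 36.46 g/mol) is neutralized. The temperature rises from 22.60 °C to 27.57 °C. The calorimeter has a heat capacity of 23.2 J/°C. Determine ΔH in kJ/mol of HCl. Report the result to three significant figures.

ΔH = -50.4 kJ/mol

|ΔT| = |27.57 − 22.60| = 4.97 °C
|q_surr| = (128.9 × 4.05 + 23.2) × 4.97 = 545.245 × 4.97 = 2710 J
n(HCl) = 1.96 / 36.46 = 0.05376 mol
Temperature rose, so q_rxn = −|q_surr| = -2.710 kJ
ΔH = q_rxn / n = -50.41 kJ/mol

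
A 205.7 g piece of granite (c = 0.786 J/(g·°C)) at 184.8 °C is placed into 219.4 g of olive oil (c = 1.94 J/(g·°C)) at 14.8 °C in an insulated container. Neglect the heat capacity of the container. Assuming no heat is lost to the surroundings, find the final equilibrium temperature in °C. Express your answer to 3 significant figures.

Heat lost by granite = heat gained by olive oil.
(205.7)(0.786)(184.8 − T) = (219.4)(1.94)(T − 14.8)
161.6802 (184.8 − T) = 425.636 (T − 14.8)
29879 − 161.6802 T = 425.636 T − 6299.4
36178.4 = 587.3162 T
T = 61.60 °C

T_f = 61.6 °C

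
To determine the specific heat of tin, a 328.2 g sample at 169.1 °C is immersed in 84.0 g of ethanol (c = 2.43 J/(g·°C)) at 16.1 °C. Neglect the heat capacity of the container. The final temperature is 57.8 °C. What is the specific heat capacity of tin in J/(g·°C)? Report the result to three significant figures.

c = 0.233 J/(g·°C)

q_gained = (84.0 × 2.43) × (57.8 − 16.1) = 8512 J
q_lost = 328.2 × c × (169.1 − 57.8) = 36528.66 c
Set equal: c = 8512 / 36528.66 = 0.233 J/(g·°C)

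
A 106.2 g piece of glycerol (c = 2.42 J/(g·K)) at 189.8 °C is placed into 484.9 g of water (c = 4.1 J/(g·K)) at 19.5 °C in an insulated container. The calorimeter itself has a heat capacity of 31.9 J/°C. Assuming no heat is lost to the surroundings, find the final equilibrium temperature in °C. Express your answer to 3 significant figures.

Heat lost by glycerol = heat gained by water + calorimeter.
(106.2)(2.42)(189.8 − T) = [(484.9)(4.1) + 31.9](T − 19.5)
257.004 (189.8 − T) = 2019.99 (T − 19.5)
48779 − 257.004 T = 2019.99 T − 39390
88169 = 2276.994 T
T = 38.72 °C

T_f = 38.7 °C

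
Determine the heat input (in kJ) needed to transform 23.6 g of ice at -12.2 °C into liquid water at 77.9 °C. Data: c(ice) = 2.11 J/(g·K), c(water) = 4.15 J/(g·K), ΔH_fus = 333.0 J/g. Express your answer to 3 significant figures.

q1 (heat ice -12.2→0.0 °C): 23.6 × 2.11 × 12.2 = 608 J
q2 (melt at 0 °C): 23.6 × 333.0 = 7859 J
q3 (heat water 0.0→77.9 °C): 23.6 × 4.15 × 77.9 = 7630 J
Total: 608 + 7859 + 7630 = 16097 J = 16.1 kJ

q = 16.1 kJ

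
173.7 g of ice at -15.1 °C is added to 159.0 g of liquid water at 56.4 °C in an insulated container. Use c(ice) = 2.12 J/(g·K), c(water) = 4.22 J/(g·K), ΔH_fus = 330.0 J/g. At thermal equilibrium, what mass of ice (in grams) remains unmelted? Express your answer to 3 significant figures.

Heat to warm all ice to 0 °C: 173.7×2.12×15.1 = 5560.5 J
Heat released by water cooling to 0 °C: 159.0×4.22×56.4 = 37843 J
37843 J < 5560.5 + 173.7×330.0 = 62881.5 J, so not all ice melts; final T = 0 °C.
Heat left for melting: 37843 − 5560.5 = 32282.5 J
Mass melted = 32282.5 / 330.0 = 97.83 g
Ice remaining = 173.7 − 97.83 = 75.87 g

m_ice remaining = 75.9 g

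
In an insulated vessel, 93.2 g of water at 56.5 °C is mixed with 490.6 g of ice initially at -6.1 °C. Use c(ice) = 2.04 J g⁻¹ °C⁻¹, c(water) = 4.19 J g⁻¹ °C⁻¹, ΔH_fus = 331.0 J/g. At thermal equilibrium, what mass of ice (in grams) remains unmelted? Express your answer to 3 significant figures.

m_ice remaining = 442 g

Heat to warm all ice to 0 °C: 490.6×2.04×6.1 = 6105.0 J
Heat released by water cooling to 0 °C: 93.2×4.19×56.5 = 22064 J
22064 J < 6105.0 + 490.6×331.0 = 168493.6 J, so not all ice melts; final T = 0 °C.
Heat left for melting: 22064 − 6105.0 = 15959.0 J
Mass melted = 15959.0 / 331.0 = 48.21 g
Ice remaining = 490.6 − 48.21 = 442.39 g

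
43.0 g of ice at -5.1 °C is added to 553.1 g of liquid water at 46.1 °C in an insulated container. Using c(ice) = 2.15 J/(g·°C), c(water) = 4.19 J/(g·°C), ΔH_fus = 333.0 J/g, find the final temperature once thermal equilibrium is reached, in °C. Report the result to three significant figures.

Heat to bring ice to 0 °C and melt it: q₁ = 43.0×2.15×5.1 + 43.0×333.0 = 14790 J
Heat the water can supply cooling to 0 °C: 553.1×4.19×46.1 = 106836 J > q₁, so all ice melts.
Energy balance: 553.1×4.19×(46.1 − T) = 14790 + 43.0×4.19×(T − 0)
2317.489(46.1 − T) = 14790 + 180.17 T
106836 − 14790 = 2497.659 T
T = 92046 / 2497.659 = 36.85 °C

T_f = 36.9 °C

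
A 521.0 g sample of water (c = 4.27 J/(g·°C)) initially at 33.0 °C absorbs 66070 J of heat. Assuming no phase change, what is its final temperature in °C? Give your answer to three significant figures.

ΔT = q / (m c) = 66070 / (521.0 × 4.27) = 29.70 °C
T_f = 33.0 + 29.70 = 62.70 °C

T_f = 62.7 °C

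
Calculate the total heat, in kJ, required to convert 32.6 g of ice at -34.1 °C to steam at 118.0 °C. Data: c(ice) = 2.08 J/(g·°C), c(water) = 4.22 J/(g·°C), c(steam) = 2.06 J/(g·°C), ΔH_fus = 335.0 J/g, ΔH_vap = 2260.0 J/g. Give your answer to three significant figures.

q1 (heat ice -34.1→0.0 °C): 32.6 × 2.08 × 34.1 = 2312 J
q2 (melt at 0 °C): 32.6 × 335.0 = 10921 J
q3 (heat water 0.0→100.0 °C): 32.6 × 4.22 × 100.0 = 13757 J
q4 (vaporize at 100 °C): 32.6 × 2260.0 = 73676 J
q5 (heat steam 100.0→118.0 °C): 32.6 × 2.06 × 18.0 = 1209 J
Total: 2312 + 10921 + 13757 + 73676 + 1209 = 101875 J = 102 kJ

q = 102 kJ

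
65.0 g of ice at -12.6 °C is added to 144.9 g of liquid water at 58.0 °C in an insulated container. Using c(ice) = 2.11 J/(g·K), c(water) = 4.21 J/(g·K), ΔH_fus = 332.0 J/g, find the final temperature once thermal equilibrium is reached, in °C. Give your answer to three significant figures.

T_f = 13.7 °C

Heat to bring ice to 0 °C and melt it: q₁ = 65.0×2.11×12.6 + 65.0×332.0 = 23308 J
Heat the water can supply cooling to 0 °C: 144.9×4.21×58.0 = 35381.7 J > q₁, so all ice melts.
Energy balance: 144.9×4.21×(58.0 − T) = 23308 + 65.0×4.21×(T − 0)
610.029(58.0 − T) = 23308 + 273.65 T
35381.7 − 23308 = 883.679 T
T = 12073.7 / 883.679 = 13.66 °C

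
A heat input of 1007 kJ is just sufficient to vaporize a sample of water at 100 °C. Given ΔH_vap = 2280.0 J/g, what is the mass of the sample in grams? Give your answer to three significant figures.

m = q / ΔH_vap = 1007000 J / 2280.0 J/g = 442 g

m = 442 g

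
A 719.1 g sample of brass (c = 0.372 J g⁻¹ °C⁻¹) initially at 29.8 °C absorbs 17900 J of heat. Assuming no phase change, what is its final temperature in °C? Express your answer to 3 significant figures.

ΔT = q / (m c) = 17900 / (719.1 × 0.372) = 66.91 °C
T_f = 29.8 + 66.91 = 96.71 °C

T_f = 96.7 °C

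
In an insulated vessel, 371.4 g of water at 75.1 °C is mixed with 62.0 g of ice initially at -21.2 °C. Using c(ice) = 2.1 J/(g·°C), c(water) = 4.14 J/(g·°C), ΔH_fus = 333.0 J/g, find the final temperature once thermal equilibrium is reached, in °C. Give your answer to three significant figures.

Heat to bring ice to 0 °C and melt it: q₁ = 62.0×2.1×21.2 + 62.0×333.0 = 23406 J
Heat the water can supply cooling to 0 °C: 371.4×4.14×75.1 = 115473 J > q₁, so all ice melts.
Energy balance: 371.4×4.14×(75.1 − T) = 23406 + 62.0×4.14×(T − 0)
1537.596(75.1 − T) = 23406 + 256.68 T
115473 − 23406 = 1794.276 T
T = 92067 / 1794.276 = 51.31 °C

T_f = 51.3 °C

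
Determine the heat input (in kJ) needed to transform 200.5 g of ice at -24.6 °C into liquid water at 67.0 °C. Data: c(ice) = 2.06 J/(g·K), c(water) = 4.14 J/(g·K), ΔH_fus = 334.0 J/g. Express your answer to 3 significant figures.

q = 133 kJ

q1 (heat ice -24.6→0.0 °C): 200.5 × 2.06 × 24.6 = 10161 J
q2 (melt at 0 °C): 200.5 × 334.0 = 66967 J
q3 (heat water 0.0→67.0 °C): 200.5 × 4.14 × 67.0 = 55615 J
Total: 10161 + 66967 + 55615 = 132743 J = 133 kJ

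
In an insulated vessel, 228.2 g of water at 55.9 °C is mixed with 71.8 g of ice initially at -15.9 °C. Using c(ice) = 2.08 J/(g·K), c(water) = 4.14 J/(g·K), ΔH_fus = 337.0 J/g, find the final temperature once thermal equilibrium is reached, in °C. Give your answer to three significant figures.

T_f = 21.1 °C

Heat to bring ice to 0 °C and melt it: q₁ = 71.8×2.08×15.9 + 71.8×337.0 = 26571 J
Heat the water can supply cooling to 0 °C: 228.2×4.14×55.9 = 52811.4 J > q₁, so all ice melts.
Energy balance: 228.2×4.14×(55.9 − T) = 26571 + 71.8×4.14×(T − 0)
944.748(55.9 − T) = 26571 + 297.252 T
52811.4 − 26571 = 1242.000 T
T = 26240.4 / 1242.000 = 21.13 °C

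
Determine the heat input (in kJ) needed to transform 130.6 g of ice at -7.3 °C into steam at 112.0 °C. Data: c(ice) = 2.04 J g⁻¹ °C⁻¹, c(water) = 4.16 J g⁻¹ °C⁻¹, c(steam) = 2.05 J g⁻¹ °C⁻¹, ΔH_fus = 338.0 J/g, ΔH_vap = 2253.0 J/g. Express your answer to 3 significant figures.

q = 398 kJ

q1 (heat ice -7.3→0.0 °C): 130.6 × 2.04 × 7.3 = 1945 J
q2 (melt at 0 °C): 130.6 × 338.0 = 44143 J
q3 (heat water 0.0→100.0 °C): 130.6 × 4.16 × 100.0 = 54330 J
q4 (vaporize at 100 °C): 130.6 × 2253.0 = 294242 J
q5 (heat steam 100.0→112.0 °C): 130.6 × 2.05 × 12.0 = 3213 J
Total: 1945 + 44143 + 54330 + 294242 + 3213 = 397873 J = 398 kJ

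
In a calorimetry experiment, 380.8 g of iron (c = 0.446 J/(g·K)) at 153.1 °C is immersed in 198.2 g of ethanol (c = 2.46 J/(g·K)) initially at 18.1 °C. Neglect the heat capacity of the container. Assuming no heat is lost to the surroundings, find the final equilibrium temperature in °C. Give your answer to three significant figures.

T_f = 53.0 °C

Heat lost by iron = heat gained by ethanol.
(380.8)(0.446)(153.1 − T) = (198.2)(2.46)(T − 18.1)
169.8368 (153.1 − T) = 487.572 (T − 18.1)
26002 − 169.8368 T = 487.572 T − 8825.1
34827.1 = 657.4088 T
T = 52.98 °C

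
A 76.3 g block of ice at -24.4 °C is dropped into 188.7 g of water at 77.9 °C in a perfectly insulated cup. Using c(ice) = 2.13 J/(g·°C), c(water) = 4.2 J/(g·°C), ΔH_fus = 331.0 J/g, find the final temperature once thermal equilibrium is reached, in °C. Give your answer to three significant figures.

Heat to bring ice to 0 °C and melt it: q₁ = 76.3×2.13×24.4 + 76.3×331.0 = 29221 J
Heat the water can supply cooling to 0 °C: 188.7×4.2×77.9 = 61738.9 J > q₁, so all ice melts.
Energy balance: 188.7×4.2×(77.9 − T) = 29221 + 76.3×4.2×(T − 0)
792.54(77.9 − T) = 29221 + 320.46 T
61738.9 − 29221 = 1113.00 T
T = 32517.9 / 1113.00 = 29.22 °C

T_f = 29.2 °C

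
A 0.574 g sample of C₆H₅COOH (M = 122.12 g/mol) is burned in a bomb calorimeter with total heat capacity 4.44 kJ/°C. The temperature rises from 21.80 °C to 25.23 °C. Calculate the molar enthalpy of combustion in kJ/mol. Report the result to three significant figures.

ΔT = 25.23 − 21.80 = 3.43 °C
q_cal = C_cal × ΔT = 4.44 × 3.43 = 15.2292 kJ
n = 0.574 / 122.12 = 0.004700 mol
q_rxn = −q_cal = -15.2292 kJ
ΔH = -15.2292 / 0.004700 = -3240 kJ/mol

ΔH = -3240 kJ/mol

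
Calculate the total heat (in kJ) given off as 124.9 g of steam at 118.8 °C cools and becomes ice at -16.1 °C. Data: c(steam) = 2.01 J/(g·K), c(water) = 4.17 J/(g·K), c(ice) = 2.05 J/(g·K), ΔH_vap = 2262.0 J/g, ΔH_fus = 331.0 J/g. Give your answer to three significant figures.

q = 385 kJ

q1 (cool steam 118.8→100 °C): 124.9 × 2.01 × 18.8 = 4720 J
q2 (condense at 100 °C): 124.9 × 2262.0 = 282524 J
q3 (cool water 100→0 °C): 124.9 × 4.17 × 100.0 = 52083 J
q4 (freeze at 0 °C): 124.9 × 331.0 = 41342 J
q5 (cool ice 0→-16.1 °C): 124.9 × 2.05 × 16.1 = 4122 J
Total: 4720 + 282524 + 52083 + 41342 + 4122 = 384791 J = 385 kJ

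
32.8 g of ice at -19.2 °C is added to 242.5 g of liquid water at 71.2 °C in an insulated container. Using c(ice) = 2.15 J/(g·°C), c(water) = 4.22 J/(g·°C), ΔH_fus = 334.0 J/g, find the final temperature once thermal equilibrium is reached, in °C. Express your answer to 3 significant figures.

Heat to bring ice to 0 °C and melt it: q₁ = 32.8×2.15×19.2 + 32.8×334.0 = 12309 J
Heat the water can supply cooling to 0 °C: 242.5×4.22×71.2 = 72862.5 J > q₁, so all ice melts.
Energy balance: 242.5×4.22×(71.2 − T) = 12309 + 32.8×4.22×(T − 0)
1023.35(71.2 − T) = 12309 + 138.416 T
72862.5 − 12309 = 1161.766 T
T = 60553.5 / 1161.766 = 52.12 °C

T_f = 52.1 °C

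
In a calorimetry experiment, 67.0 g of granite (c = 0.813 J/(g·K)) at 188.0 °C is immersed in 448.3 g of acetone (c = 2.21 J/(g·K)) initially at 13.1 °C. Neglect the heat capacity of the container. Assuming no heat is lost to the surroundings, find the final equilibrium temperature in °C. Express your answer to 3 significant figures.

T_f = 22.2 °C

Heat lost by granite = heat gained by acetone.
(67.0)(0.813)(188.0 − T) = (448.3)(2.21)(T − 13.1)
54.471 (188.0 − T) = 990.743 (T − 13.1)
10241 − 54.471 T = 990.743 T − 12979
23220 = 1045.214 T
T = 22.22 °C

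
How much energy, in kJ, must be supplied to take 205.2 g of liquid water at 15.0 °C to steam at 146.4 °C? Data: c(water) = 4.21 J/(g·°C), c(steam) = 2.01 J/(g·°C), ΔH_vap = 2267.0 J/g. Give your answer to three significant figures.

q1 (heat water 15.0→100.0 °C): 205.2 × 4.21 × 85.0 = 73431 J
q2 (vaporize at 100 °C): 205.2 × 2267.0 = 465188 J
q3 (heat steam 100.0→146.4 °C): 205.2 × 2.01 × 46.4 = 19138 J
Total: 73431 + 465188 + 19138 = 557757 J = 558 kJ

q = 558 kJ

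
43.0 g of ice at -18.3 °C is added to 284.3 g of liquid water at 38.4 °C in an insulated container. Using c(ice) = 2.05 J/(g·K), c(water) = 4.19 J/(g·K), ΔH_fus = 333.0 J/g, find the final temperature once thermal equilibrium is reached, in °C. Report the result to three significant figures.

Heat to bring ice to 0 °C and melt it: q₁ = 43.0×2.05×18.3 + 43.0×333.0 = 15932 J
Heat the water can supply cooling to 0 °C: 284.3×4.19×38.4 = 45742.7 J > q₁, so all ice melts.
Energy balance: 284.3×4.19×(38.4 − T) = 15932 + 43.0×4.19×(T − 0)
1191.217(38.4 − T) = 15932 + 180.17 T
45742.7 − 15932 = 1371.387 T
T = 29810.7 / 1371.387 = 21.74 °C

T_f = 21.7 °C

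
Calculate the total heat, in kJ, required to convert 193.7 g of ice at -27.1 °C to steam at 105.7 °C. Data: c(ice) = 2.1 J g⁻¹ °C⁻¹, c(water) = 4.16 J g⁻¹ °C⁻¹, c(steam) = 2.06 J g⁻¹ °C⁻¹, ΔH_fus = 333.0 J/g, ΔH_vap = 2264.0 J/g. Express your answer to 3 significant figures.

q1 (heat ice -27.1→0.0 °C): 193.7 × 2.1 × 27.1 = 11023 J
q2 (melt at 0 °C): 193.7 × 333.0 = 64502 J
q3 (heat water 0.0→100.0 °C): 193.7 × 4.16 × 100.0 = 80579 J
q4 (vaporize at 100 °C): 193.7 × 2264.0 = 438537 J
q5 (heat steam 100.0→105.7 °C): 193.7 × 2.06 × 5.7 = 2274 J
Total: 11023 + 64502 + 80579 + 438537 + 2274 = 596915 J = 597 kJ

q = 597 kJ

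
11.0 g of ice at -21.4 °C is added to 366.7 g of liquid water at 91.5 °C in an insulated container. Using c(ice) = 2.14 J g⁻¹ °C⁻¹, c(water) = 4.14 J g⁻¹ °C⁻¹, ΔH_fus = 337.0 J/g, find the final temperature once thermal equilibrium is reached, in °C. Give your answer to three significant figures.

T_f = 86.1 °C

Heat to bring ice to 0 °C and melt it: q₁ = 11.0×2.14×21.4 + 11.0×337.0 = 4210.8 J
Heat the water can supply cooling to 0 °C: 366.7×4.14×91.5 = 138910 J > q₁, so all ice melts.
Energy balance: 366.7×4.14×(91.5 − T) = 4210.8 + 11.0×4.14×(T − 0)
1518.138(91.5 − T) = 4210.8 + 45.54 T
138910 − 4210.8 = 1563.678 T
T = 134699.2 / 1563.678 = 86.14 °C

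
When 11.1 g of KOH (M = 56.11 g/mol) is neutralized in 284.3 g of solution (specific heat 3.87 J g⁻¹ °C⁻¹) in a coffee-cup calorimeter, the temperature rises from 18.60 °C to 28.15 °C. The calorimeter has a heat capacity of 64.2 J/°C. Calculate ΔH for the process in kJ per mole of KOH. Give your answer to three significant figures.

|ΔT| = |28.15 − 18.60| = 9.55 °C
|q_surr| = (284.3 × 3.87 + 64.2) × 9.55 = 1164.441 × 9.55 = 11120 J
n(KOH) = 11.1 / 56.11 = 0.1978 mol
Temperature rose, so q_rxn = −|q_surr| = -11.12 kJ
ΔH = q_rxn / n = -56.22 kJ/mol

ΔH = -56.2 kJ/mol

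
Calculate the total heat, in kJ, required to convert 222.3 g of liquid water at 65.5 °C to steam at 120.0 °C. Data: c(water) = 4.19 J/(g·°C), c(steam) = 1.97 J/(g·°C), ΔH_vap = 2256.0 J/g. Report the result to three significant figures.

q = 542 kJ

q1 (heat water 65.5→100.0 °C): 222.3 × 4.19 × 34.5 = 32135 J
q2 (vaporize at 100 °C): 222.3 × 2256.0 = 501509 J
q3 (heat steam 100.0→120.0 °C): 222.3 × 1.97 × 20.0 = 8759 J
Total: 32135 + 501509 + 8759 = 542403 J = 542 kJ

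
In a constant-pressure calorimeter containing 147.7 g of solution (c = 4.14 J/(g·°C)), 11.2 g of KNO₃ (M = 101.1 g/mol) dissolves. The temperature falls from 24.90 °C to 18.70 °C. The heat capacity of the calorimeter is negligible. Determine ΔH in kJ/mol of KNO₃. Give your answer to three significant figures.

ΔH = 34.2 kJ/mol

|ΔT| = |18.70 − 24.90| = 6.20 °C
|q_surr| = (147.7 × 4.14) × 6.20 = 611.478 × 6.20 = 3791 J
n(KNO₃) = 11.2 / 101.1 = 0.1108 mol
Temperature fell, so q_rxn = +|q_surr| = 3.791 kJ
ΔH = q_rxn / n = 34.21 kJ/mol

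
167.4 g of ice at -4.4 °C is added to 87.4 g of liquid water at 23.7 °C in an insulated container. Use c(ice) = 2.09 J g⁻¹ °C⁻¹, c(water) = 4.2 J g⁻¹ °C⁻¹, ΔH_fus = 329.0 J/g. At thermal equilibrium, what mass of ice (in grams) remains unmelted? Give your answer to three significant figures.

m_ice remaining = 146 g

Heat to warm all ice to 0 °C: 167.4×2.09×4.4 = 1539.4 J
Heat released by water cooling to 0 °C: 87.4×4.2×23.7 = 8699.8 J
8699.8 J < 1539.4 + 167.4×329.0 = 56614.0 J, so not all ice melts; final T = 0 °C.
Heat left for melting: 8699.8 − 1539.4 = 7160.4 J
Mass melted = 7160.4 / 329.0 = 21.76 g
Ice remaining = 167.4 − 21.76 = 145.64 g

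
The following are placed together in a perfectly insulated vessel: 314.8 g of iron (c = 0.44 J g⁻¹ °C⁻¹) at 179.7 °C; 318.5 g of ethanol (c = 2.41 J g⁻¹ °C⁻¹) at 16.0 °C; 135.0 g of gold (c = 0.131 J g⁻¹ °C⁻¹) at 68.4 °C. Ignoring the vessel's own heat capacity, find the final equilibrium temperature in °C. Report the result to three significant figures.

Σ mᵢcᵢ(T − Tᵢ) = 0  ⇒  T = Σ mᵢcᵢTᵢ / Σ mᵢcᵢ
Σ mᵢcᵢ = 314.8×0.44 + 318.5×2.41 + 135.0×0.131 = 923.782
Σ mᵢcᵢTᵢ = 138.512×179.7 + 767.585×16.0 + 17.685×68.4 = 38382
T = 38382 / 923.782 = 41.549 °C

T_f = 41.5 °C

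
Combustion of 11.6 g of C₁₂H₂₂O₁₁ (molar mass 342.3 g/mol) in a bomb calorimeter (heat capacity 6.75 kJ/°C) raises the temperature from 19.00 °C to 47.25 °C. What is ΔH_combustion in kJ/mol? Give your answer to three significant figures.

ΔH = -5630 kJ/mol

ΔT = 47.25 − 19.00 = 28.25 °C
q_cal = C_cal × ΔT = 6.75 × 28.25 = 190.6875 kJ
n = 11.6 / 342.3 = 0.03389 mol
q_rxn = −q_cal = -190.6875 kJ
ΔH = -190.6875 / 0.03389 = -5627 kJ/mol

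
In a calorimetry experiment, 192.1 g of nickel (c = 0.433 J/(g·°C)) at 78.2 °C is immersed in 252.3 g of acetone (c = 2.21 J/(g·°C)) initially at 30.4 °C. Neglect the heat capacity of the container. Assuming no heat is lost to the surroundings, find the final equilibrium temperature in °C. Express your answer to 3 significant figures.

Heat lost by nickel = heat gained by acetone.
(192.1)(0.433)(78.2 − T) = (252.3)(2.21)(T − 30.4)
83.1793 (78.2 − T) = 557.583 (T − 30.4)
6504.6 − 83.1793 T = 557.583 T − 16951
23455.6 = 640.7623 T
T = 36.61 °C

T_f = 36.6 °C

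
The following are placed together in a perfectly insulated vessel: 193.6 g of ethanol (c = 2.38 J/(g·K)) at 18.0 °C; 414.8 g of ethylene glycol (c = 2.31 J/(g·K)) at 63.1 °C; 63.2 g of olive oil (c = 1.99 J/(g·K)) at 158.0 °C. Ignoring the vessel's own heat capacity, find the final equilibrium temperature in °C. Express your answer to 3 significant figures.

Σ mᵢcᵢ(T − Tᵢ) = 0  ⇒  T = Σ mᵢcᵢTᵢ / Σ mᵢcᵢ
Σ mᵢcᵢ = 193.6×2.38 + 414.8×2.31 + 63.2×1.99 = 1544.724
Σ mᵢcᵢTᵢ = 460.768×18.0 + 958.188×63.1 + 125.768×158.0 = 88627
T = 88627 / 1544.724 = 57.37 °C

T_f = 57.4 °C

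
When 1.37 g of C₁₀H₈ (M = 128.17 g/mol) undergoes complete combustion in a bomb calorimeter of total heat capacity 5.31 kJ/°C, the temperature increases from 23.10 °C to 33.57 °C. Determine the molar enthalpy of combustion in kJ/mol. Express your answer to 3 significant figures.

ΔH = -5200 kJ/mol

ΔT = 33.57 − 23.10 = 10.47 °C
q_cal = C_cal × ΔT = 5.31 × 10.47 = 55.5957 kJ
n = 1.37 / 128.17 = 0.01069 mol
q_rxn = −q_cal = -55.5957 kJ
ΔH = -55.5957 / 0.01069 = -5201 kJ/mol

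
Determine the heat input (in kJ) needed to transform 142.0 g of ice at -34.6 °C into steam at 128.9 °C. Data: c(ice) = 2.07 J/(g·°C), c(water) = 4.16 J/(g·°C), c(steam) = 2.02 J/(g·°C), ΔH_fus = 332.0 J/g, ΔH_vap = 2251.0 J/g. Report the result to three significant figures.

q1 (heat ice -34.6→0.0 °C): 142.0 × 2.07 × 34.6 = 10170 J
q2 (melt at 0 °C): 142.0 × 332.0 = 47144 J
q3 (heat water 0.0→100.0 °C): 142.0 × 4.16 × 100.0 = 59072 J
q4 (vaporize at 100 °C): 142.0 × 2251.0 = 319642 J
q5 (heat steam 100.0→128.9 °C): 142.0 × 2.02 × 28.9 = 8290 J
Total: 10170 + 47144 + 59072 + 319642 + 8290 = 444318 J = 444 kJ

q = 444 kJ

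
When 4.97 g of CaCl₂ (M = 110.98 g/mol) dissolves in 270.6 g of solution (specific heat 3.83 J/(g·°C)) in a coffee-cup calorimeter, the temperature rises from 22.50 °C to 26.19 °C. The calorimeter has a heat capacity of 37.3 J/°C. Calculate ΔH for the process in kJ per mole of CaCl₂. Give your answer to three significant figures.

|ΔT| = |26.19 − 22.50| = 3.69 °C
|q_surr| = (270.6 × 3.83 + 37.3) × 3.69 = 1073.698 × 3.69 = 3962 J
n(CaCl₂) = 4.97 / 110.98 = 0.04478 mol
Temperature rose, so q_rxn = −|q_surr| = -3.962 kJ
ΔH = q_rxn / n = -88.48 kJ/mol

ΔH = -88.5 kJ/mol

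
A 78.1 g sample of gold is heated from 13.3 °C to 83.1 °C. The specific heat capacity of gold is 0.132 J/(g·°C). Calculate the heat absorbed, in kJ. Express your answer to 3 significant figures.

q = m c ΔT = 78.1 × 0.132 × (83.1 − 13.3)
q = 78.1 × 0.132 × 69.8 = 719.6 J = 0.720 kJ

q = 0.720 kJ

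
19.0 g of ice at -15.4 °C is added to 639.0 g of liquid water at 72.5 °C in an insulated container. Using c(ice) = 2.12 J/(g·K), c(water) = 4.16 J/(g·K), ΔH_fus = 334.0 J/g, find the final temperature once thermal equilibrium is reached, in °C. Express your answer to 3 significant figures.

T_f = 67.9 °C

Heat to bring ice to 0 °C and melt it: q₁ = 19.0×2.12×15.4 + 19.0×334.0 = 6966.3 J
Heat the water can supply cooling to 0 °C: 639.0×4.16×72.5 = 192722 J > q₁, so all ice melts.
Energy balance: 639.0×4.16×(72.5 − T) = 6966.3 + 19.0×4.16×(T − 0)
2658.24(72.5 − T) = 6966.3 + 79.04 T
192722 − 6966.3 = 2737.28 T
T = 185755.7 / 2737.28 = 67.86 °C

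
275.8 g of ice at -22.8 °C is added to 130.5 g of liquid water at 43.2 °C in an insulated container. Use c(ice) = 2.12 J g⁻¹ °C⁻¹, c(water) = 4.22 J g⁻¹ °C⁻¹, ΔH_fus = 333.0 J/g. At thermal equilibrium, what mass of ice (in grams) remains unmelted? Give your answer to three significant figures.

Heat to warm all ice to 0 °C: 275.8×2.12×22.8 = 13331 J
Heat released by water cooling to 0 °C: 130.5×4.22×43.2 = 23791 J
23791 J < 13331 + 275.8×333.0 = 105172.4 J, so not all ice melts; final T = 0 °C.
Heat left for melting: 23791 − 13331 = 10460 J
Mass melted = 10460 / 333.0 = 31.41 g
Ice remaining = 275.8 − 31.41 = 244.39 g

m_ice remaining = 244 g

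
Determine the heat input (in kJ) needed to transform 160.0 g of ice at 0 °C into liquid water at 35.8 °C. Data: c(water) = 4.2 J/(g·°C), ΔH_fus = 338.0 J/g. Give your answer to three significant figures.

q = 78.1 kJ

q1 (melt at 0 °C): 160.0 × 338.0 = 54080 J
q2 (heat water 0.0→35.8 °C): 160.0 × 4.2 × 35.8 = 24058 J
Total: 54080 + 24058 = 78138 J = 78.1 kJ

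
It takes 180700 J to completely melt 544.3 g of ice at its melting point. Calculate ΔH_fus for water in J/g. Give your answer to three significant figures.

ΔH_fus = q / m = 180700 / 544.3 = 332 J/g

ΔH_fus = 332 J/g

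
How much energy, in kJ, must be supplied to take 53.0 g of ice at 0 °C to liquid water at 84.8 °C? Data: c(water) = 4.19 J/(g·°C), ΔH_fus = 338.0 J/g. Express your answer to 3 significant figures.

q = 36.7 kJ

q1 (melt at 0 °C): 53.0 × 338.0 = 17914 J
q2 (heat water 0.0→84.8 °C): 53.0 × 4.19 × 84.8 = 18832 J
Total: 17914 + 18832 = 36746 J = 36.7 kJ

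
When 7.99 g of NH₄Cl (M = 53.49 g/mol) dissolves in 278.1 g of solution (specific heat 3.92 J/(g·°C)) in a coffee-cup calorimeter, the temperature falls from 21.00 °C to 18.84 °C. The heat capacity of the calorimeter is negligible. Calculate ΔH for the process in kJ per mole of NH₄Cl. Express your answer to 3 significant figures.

ΔH = 15.8 kJ/mol

|ΔT| = |18.84 − 21.00| = 2.16 °C
|q_surr| = (278.1 × 3.92) × 2.16 = 1090.152 × 2.16 = 2355 J
n(NH₄Cl) = 7.99 / 53.49 = 0.1494 mol
Temperature fell, so q_rxn = +|q_surr| = 2.355 kJ
ΔH = q_rxn / n = 15.76 kJ/mol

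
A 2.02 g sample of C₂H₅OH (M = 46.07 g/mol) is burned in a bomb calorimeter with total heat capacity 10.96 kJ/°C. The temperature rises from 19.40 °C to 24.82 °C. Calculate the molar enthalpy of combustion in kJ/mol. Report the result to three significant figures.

ΔT = 24.82 − 19.40 = 5.42 °C
q_cal = C_cal × ΔT = 10.96 × 5.42 = 59.4032 kJ
n = 2.02 / 46.07 = 0.04385 mol
q_rxn = −q_cal = -59.4032 kJ
ΔH = -59.4032 / 0.04385 = -1354.7 kJ/mol

ΔH = -1350 kJ/mol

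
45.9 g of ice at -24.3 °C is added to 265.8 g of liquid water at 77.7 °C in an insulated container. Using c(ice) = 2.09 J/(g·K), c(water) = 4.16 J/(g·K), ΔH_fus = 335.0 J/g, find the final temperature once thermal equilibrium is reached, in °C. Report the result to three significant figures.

Heat to bring ice to 0 °C and melt it: q₁ = 45.9×2.09×24.3 + 45.9×335.0 = 17708 J
Heat the water can supply cooling to 0 °C: 265.8×4.16×77.7 = 85915.1 J > q₁, so all ice melts.
Energy balance: 265.8×4.16×(77.7 − T) = 17708 + 45.9×4.16×(T − 0)
1105.728(77.7 − T) = 17708 + 190.944 T
85915.1 − 17708 = 1296.672 T
T = 68207.1 / 1296.672 = 52.60 °C

T_f = 52.6 °C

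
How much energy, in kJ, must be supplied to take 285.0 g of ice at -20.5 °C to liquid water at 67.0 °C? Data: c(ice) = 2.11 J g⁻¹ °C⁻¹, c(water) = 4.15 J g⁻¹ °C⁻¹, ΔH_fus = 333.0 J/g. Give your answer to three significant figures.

q = 186 kJ

q1 (heat ice -20.5→0.0 °C): 285.0 × 2.11 × 20.5 = 12328 J
q2 (melt at 0 °C): 285.0 × 333.0 = 94905 J
q3 (heat water 0.0→67.0 °C): 285.0 × 4.15 × 67.0 = 79244 J
Total: 12328 + 94905 + 79244 = 186477 J = 186 kJ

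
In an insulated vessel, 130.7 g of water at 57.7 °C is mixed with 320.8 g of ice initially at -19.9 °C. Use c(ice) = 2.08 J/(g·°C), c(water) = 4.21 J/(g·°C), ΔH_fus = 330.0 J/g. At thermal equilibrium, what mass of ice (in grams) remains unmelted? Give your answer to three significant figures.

m_ice remaining = 265 g

Heat to warm all ice to 0 °C: 320.8×2.08×19.9 = 13279 J
Heat released by water cooling to 0 °C: 130.7×4.21×57.7 = 31749 J
31749 J < 13279 + 320.8×330.0 = 119143 J, so not all ice melts; final T = 0 °C.
Heat left for melting: 31749 − 13279 = 18470 J
Mass melted = 18470 / 330.0 = 55.97 g
Ice remaining = 320.8 − 55.97 = 264.83 g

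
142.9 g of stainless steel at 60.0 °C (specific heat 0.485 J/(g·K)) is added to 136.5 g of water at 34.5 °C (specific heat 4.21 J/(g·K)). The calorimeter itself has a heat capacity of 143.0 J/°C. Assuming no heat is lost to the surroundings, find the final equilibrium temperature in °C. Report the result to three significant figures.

Heat lost by stainless steel = heat gained by water + calorimeter.
(142.9)(0.485)(60.0 − T) = [(136.5)(4.21) + 143.0](T − 34.5)
69.3065 (60.0 − T) = 717.665 (T − 34.5)
4158.4 − 69.3065 T = 717.665 T − 24759
28917.4 = 786.9715 T
T = 36.745 °C

T_f = 36.7 °C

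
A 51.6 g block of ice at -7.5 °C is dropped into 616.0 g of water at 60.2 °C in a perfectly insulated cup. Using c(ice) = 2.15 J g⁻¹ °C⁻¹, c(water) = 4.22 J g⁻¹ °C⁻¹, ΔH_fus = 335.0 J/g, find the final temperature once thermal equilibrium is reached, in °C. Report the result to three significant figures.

Heat to bring ice to 0 °C and melt it: q₁ = 51.6×2.15×7.5 + 51.6×335.0 = 18118 J
Heat the water can supply cooling to 0 °C: 616.0×4.22×60.2 = 156491 J > q₁, so all ice melts.
Energy balance: 616.0×4.22×(60.2 − T) = 18118 + 51.6×4.22×(T − 0)
2599.52(60.2 − T) = 18118 + 217.752 T
156491 − 18118 = 2817.272 T
T = 138373 / 2817.272 = 49.12 °C

T_f = 49.1 °C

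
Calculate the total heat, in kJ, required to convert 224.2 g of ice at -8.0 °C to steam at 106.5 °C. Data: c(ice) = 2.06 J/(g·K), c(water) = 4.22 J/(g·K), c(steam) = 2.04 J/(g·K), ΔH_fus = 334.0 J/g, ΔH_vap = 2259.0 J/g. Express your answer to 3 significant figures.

q = 683 kJ

q1 (heat ice -8.0→0.0 °C): 224.2 × 2.06 × 8.0 = 3695 J
q2 (melt at 0 °C): 224.2 × 334.0 = 74883 J
q3 (heat water 0.0→100.0 °C): 224.2 × 4.22 × 100.0 = 94612 J
q4 (vaporize at 100 °C): 224.2 × 2259.0 = 506468 J
q5 (heat steam 100.0→106.5 °C): 224.2 × 2.04 × 6.5 = 2973 J
Total: 3695 + 74883 + 94612 + 506468 + 2973 = 682631 J = 683 kJ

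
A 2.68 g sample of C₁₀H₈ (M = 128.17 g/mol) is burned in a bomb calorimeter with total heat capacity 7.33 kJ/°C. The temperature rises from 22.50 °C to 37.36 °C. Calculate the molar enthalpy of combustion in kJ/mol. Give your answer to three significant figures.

ΔH = -5210 kJ/mol

ΔT = 37.36 − 22.50 = 14.86 °C
q_cal = C_cal × ΔT = 7.33 × 14.86 = 108.9238 kJ
n = 2.68 / 128.17 = 0.02091 mol
q_rxn = −q_cal = -108.9238 kJ
ΔH = -108.9238 / 0.02091 = -5209 kJ/mol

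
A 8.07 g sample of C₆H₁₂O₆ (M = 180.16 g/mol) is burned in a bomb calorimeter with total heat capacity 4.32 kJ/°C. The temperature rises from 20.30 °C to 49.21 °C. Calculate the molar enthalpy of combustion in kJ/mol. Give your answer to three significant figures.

ΔH = -2790 kJ/mol

ΔT = 49.21 − 20.30 = 28.91 °C
q_cal = C_cal × ΔT = 4.32 × 28.91 = 124.8912 kJ
n = 8.07 / 180.16 = 0.04479 mol
q_rxn = −q_cal = -124.8912 kJ
ΔH = -124.8912 / 0.04479 = -2788 kJ/mol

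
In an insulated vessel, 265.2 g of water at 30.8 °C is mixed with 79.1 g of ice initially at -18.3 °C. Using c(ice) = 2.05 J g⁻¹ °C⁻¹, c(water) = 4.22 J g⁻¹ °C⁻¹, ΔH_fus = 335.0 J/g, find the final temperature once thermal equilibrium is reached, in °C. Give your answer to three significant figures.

T_f = 3.44 °C

Heat to bring ice to 0 °C and melt it: q₁ = 79.1×2.05×18.3 + 79.1×335.0 = 29466 J
Heat the water can supply cooling to 0 °C: 265.2×4.22×30.8 = 34469.6 J > q₁, so all ice melts.
Energy balance: 265.2×4.22×(30.8 − T) = 29466 + 79.1×4.22×(T − 0)
1119.144(30.8 − T) = 29466 + 333.802 T
34469.6 − 29466 = 1452.946 T
T = 5003.6 / 1452.946 = 3.444 °C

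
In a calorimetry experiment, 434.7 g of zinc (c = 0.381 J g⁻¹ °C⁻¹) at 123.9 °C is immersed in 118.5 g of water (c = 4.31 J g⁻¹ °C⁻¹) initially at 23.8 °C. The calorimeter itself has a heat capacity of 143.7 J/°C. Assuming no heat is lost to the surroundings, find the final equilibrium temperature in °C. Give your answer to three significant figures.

T_f = 44.0 °C

Heat lost by zinc = heat gained by water + calorimeter.
(434.7)(0.381)(123.9 − T) = [(118.5)(4.31) + 143.7](T − 23.8)
165.6207 (123.9 − T) = 654.435 (T − 23.8)
20520 − 165.6207 T = 654.435 T − 15576
36096 = 820.0557 T
T = 44.02 °C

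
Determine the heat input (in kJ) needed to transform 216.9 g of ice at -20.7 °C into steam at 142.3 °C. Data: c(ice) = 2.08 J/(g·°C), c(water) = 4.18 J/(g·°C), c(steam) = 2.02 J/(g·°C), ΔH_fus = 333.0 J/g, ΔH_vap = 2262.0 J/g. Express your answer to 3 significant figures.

q = 681 kJ

q1 (heat ice -20.7→0.0 °C): 216.9 × 2.08 × 20.7 = 9339 J
q2 (melt at 0 °C): 216.9 × 333.0 = 72228 J
q3 (heat water 0.0→100.0 °C): 216.9 × 4.18 × 100.0 = 90664 J
q4 (vaporize at 100 °C): 216.9 × 2262.0 = 490628 J
q5 (heat steam 100.0→142.3 °C): 216.9 × 2.02 × 42.3 = 18533 J
Total: 9339 + 72228 + 90664 + 490628 + 18533 = 681392 J = 681 kJ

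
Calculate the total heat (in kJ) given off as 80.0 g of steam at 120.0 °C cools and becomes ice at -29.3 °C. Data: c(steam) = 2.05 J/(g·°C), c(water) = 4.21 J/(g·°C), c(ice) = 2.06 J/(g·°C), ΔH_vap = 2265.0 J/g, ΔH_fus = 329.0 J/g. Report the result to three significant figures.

q1 (cool steam 120.0→100 °C): 80.0 × 2.05 × 20.0 = 3280 J
q2 (condense at 100 °C): 80.0 × 2265.0 = 181200 J
q3 (cool water 100→0 °C): 80.0 × 4.21 × 100.0 = 33680 J
q4 (freeze at 0 °C): 80.0 × 329.0 = 26320 J
q5 (cool ice 0→-29.3 °C): 80.0 × 2.06 × 29.3 = 4829 J
Total: 3280 + 181200 + 33680 + 26320 + 4829 = 249309 J = 249 kJ

q = 249 kJ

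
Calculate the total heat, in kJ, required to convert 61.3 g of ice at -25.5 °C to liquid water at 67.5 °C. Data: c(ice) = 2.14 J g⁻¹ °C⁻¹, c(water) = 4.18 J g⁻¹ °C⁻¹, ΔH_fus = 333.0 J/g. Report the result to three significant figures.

q = 41.1 kJ

q1 (heat ice -25.5→0.0 °C): 61.3 × 2.14 × 25.5 = 3345 J
q2 (melt at 0 °C): 61.3 × 333.0 = 20413 J
q3 (heat water 0.0→67.5 °C): 61.3 × 4.18 × 67.5 = 17296 J
Total: 3345 + 20413 + 17296 = 41054 J = 41.1 kJ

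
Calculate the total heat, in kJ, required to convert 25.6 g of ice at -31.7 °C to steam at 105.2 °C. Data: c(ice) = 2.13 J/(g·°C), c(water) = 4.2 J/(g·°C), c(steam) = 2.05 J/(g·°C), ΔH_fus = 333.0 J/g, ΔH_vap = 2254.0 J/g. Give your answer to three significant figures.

q1 (heat ice -31.7→0.0 °C): 25.6 × 2.13 × 31.7 = 1729 J
q2 (melt at 0 °C): 25.6 × 333.0 = 8525 J
q3 (heat water 0.0→100.0 °C): 25.6 × 4.2 × 100.0 = 10752 J
q4 (vaporize at 100 °C): 25.6 × 2254.0 = 57702 J
q5 (heat steam 100.0→105.2 °C): 25.6 × 2.05 × 5.2 = 273 J
Total: 1729 + 8525 + 10752 + 57702 + 273 = 78981 J = 79.0 kJ

q = 79.0 kJ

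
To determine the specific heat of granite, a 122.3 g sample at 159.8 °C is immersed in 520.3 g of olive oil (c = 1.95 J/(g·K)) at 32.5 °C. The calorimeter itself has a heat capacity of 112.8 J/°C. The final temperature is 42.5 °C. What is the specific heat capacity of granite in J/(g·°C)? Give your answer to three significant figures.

c = 0.786 J/(g·°C)

q_gained = (520.3 × 1.95 + 112.8) × (42.5 − 32.5) = 11270 J
q_lost = 122.3 × c × (159.8 − 42.5) = 14345.79 c
Set equal: c = 11270 / 14345.79 = 0.786 J/(g·°C)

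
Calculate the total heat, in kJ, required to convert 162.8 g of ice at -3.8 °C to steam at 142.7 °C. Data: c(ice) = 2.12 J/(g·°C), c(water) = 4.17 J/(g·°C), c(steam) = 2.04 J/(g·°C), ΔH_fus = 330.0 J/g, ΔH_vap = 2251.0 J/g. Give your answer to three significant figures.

q1 (heat ice -3.8→0.0 °C): 162.8 × 2.12 × 3.8 = 1312 J
q2 (melt at 0 °C): 162.8 × 330.0 = 53724 J
q3 (heat water 0.0→100.0 °C): 162.8 × 4.17 × 100.0 = 67888 J
q4 (vaporize at 100 °C): 162.8 × 2251.0 = 366463 J
q5 (heat steam 100.0→142.7 °C): 162.8 × 2.04 × 42.7 = 14181 J
Total: 1312 + 53724 + 67888 + 366463 + 14181 = 503568 J = 504 kJ

q = 504 kJ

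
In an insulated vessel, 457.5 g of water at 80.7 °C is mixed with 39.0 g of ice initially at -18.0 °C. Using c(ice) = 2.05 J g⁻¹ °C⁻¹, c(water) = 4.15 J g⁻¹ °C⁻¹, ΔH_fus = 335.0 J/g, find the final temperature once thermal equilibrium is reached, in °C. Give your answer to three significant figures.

T_f = 67.3 °C

Heat to bring ice to 0 °C and melt it: q₁ = 39.0×2.05×18.0 + 39.0×335.0 = 14504 J
Heat the water can supply cooling to 0 °C: 457.5×4.15×80.7 = 153219 J > q₁, so all ice melts.
Energy balance: 457.5×4.15×(80.7 − T) = 14504 + 39.0×4.15×(T − 0)
1898.625(80.7 − T) = 14504 + 161.85 T
153219 − 14504 = 2060.475 T
T = 138715 / 2060.475 = 67.32 °C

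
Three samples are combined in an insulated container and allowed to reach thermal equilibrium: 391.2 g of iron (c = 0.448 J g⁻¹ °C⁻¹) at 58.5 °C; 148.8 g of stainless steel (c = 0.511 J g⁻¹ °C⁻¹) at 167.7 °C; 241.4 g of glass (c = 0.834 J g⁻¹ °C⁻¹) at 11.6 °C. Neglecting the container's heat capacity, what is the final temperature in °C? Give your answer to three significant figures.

Σ mᵢcᵢ(T − Tᵢ) = 0  ⇒  T = Σ mᵢcᵢTᵢ / Σ mᵢcᵢ
Σ mᵢcᵢ = 391.2×0.448 + 148.8×0.511 + 241.4×0.834 = 452.6220
Σ mᵢcᵢTᵢ = 175.2576×58.5 + 76.0368×167.7 + 201.3276×11.6 = 25339
T = 25339 / 452.6220 = 55.98 °C

T_f = 56.0 °C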